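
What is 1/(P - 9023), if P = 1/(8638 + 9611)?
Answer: -18249/164660726 ≈ -0.00011083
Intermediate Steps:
P = 1/18249 ≈ 5.4798e-5
1/(P - 9023) = 1/(1/18249 - 9023) = 1/(-164660726/18249) = -18249/164660726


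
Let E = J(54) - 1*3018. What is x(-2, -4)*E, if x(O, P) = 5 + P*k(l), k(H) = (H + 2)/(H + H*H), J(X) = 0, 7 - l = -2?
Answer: -204218/15 ≈ -13615.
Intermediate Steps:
l = 9 (l = 7 - 1*(-2) = 7 + 2 = 9)
E = -3018 (E = 0 - 1*3018 = 0 - 3018 = -3018)
k(H) = (2 + H)/(H + H²)
x(O, P) = 5 + 11*P/90 (x(O, P) = 5 + P*((2 + 9)/(9*(1 + 9))) = 5 + P*((⅑)*11/10) = 5 + P*((⅑)*(⅒)*11) = 5 + P*(11/90) = 5 + 11*P/90)
x(-2, -4)*E = (5 + (11/90)*(-4))*(-3018) = (5 - 22/45)*(-3018) = (203/45)*(-3018) = -204218/15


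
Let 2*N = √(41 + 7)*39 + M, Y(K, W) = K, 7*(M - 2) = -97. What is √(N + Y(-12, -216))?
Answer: √(-3514 + 15288*√3)/14 ≈ 10.825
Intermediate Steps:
M = -83/7 (M = 2 + (⅐)*(-97) = 2 - 97/7 = -83/7 ≈ -11.857)
N = -83/14 + 78*√3 (N = (√(41 + 7)*39 - 83/7)/2 = (√48*39 - 83/7)/2 = ((4*√3)*39 - 83/7)/2 = (156*√3 - 83/7)/2 = (-83/7 + 156*√3)/2 = -83/14 + 78*√3 ≈ 129.17)
√(N + Y(-12, -216)) = √((-83/14 + 78*√3) - 12) = √(-251/14 + 78*√3)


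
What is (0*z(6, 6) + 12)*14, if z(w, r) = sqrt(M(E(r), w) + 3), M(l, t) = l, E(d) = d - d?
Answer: 168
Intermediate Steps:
E(d) = 0
z(w, r) = sqrt(3) (z(w, r) = sqrt(0 + 3) = sqrt(3))
(0*z(6, 6) + 12)*14 = (0*sqrt(3) + 12)*14 = (0 + 12)*14 = 12*14 = 168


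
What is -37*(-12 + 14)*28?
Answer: -2072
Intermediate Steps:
-37*(-12 + 14)*28 = -37*2*28 = -74*28 = -2072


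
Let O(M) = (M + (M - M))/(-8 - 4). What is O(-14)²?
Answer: 49/36 ≈ 1.3611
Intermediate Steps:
O(M) = -M/12 (O(M) = (M + 0)/(-12) = M*(-1/12) = -M/12)
O(-14)² = (-1/12*(-14))² = (7/6)² = 49/36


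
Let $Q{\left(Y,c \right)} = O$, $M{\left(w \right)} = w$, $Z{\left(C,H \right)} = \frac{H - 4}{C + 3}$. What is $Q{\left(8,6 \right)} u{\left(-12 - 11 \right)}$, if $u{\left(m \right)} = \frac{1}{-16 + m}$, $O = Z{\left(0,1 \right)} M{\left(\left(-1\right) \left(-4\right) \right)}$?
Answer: $\frac{4}{39} \approx 0.10256$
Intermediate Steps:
$Z{\left(C,H \right)} = \frac{-4 + H}{3 + C}$
$O = -4$ ($O = \frac{-4 + 1}{3 + 0} \left(\left(-1\right) \left(-4\right)\right) = \frac{1}{3} \left(-3\right) 4 = \left(-1\right) 4 = -4$)
$Q{\left(Y,c \right)} = -4$
$Q{\left(8,6 \right)} u{\left(-12 - 11 \right)} = - \frac{4}{-16 - 23} = - \frac{4}{-39} = \left(-4\right) \left(- \frac{1}{39}\right) = \frac{4}{39}$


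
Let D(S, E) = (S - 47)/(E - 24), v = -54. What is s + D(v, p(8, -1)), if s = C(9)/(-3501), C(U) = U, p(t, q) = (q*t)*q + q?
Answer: 39272/6613 ≈ 5.9386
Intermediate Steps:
p(t, q) = q + t*q**2 (p(t, q) = t*q**2 + q = q + t*q**2)
D(S, E) = (-47 + S)/(-24 + E)
s = -1/389 (s = 9/(-3501) = 9*(-1/3501) = -1/389 ≈ -0.0025707)
s + D(v, p(8, -1)) = -1/389 + (-47 - 54)/(-24 - (1 - 1*8)) = -1/389 - 101/(-24 - (1 - 8)) = -1/389 - 101/(-24 - 1*(-7)) = -1/389 - 101/(-24 + 7) = -1/389 - 101/(-17) = -1/389 - 1/17*(-101) = -1/389 + 101/17 = 39272/6613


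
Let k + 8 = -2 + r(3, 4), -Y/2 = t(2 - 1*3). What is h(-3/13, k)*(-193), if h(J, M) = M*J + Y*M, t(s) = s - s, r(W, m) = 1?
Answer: -5211/13 ≈ -400.85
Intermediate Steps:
t(s) = 0
Y = 0 (Y = -2*0 = 0)
k = -9 (k = -8 + (-2 + 1) = -8 - 1 = -9)
h(J, M) = J*M (h(J, M) = M*J + 0*M = J*M + 0 = J*M)
h(-3/13, k)*(-193) = (-3/13*(-9))*(-193) = (-3*1/13*(-9))*(-193) = -3/13*(-9)*(-193) = (27/13)*(-193) = -5211/13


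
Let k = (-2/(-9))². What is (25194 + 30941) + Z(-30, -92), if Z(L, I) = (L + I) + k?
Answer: 4537057/81 ≈ 56013.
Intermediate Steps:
k = 4/81 (k = (-2*(-⅑))² = (2/9)² = 4/81 ≈ 0.049383)
Z(L, I) = 4/81 + I + L (Z(L, I) = (L + I) + 4/81 = (I + L) + 4/81 = 4/81 + I + L)
(25194 + 30941) + Z(-30, -92) = (25194 + 30941) + (4/81 - 92 - 30) = 56135 - 9878/81 = 4537057/81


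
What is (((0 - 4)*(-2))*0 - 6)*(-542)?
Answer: 3252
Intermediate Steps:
(((0 - 4)*(-2))*0 - 6)*(-542) = (-4*(-2)*0 - 6)*(-542) = (8*0 - 6)*(-542) = (0 - 6)*(-542) = -6*(-542) = 3252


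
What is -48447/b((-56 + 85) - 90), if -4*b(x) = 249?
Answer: 64596/83 ≈ 778.26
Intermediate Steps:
b(x) = -249/4 (b(x) = -¼*249 = -249/4)
-48447/b((-56 + 85) - 90) = -48447/(-249/4) = -48447*(-4/249) = 64596/83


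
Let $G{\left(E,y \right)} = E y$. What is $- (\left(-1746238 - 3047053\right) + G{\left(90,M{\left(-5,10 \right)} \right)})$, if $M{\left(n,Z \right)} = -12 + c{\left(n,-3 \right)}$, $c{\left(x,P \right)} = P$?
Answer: $4794641$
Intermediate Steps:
$M{\left(n,Z \right)} = -15$ ($M{\left(n,Z \right)} = -12 - 3 = -15$)
$- (\left(-1746238 - 3047053\right) + G{\left(90,M{\left(-5,10 \right)} \right)}) = - (\left(-1746238 - 3047053\right) + 90 \left(-15\right)) = - (-4793291 - 1350) = \left(-1\right) \left(-4794641\right) = 4794641$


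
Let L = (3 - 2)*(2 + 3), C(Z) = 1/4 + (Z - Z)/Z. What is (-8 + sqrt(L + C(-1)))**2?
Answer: (16 - sqrt(21))**2/4 ≈ 32.589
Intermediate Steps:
C(Z) = 1/4 (C(Z) = 1*(1/4) + 0/Z = 1/4 + 0 = 1/4)
L = 5 (L = 1*5 = 5)
(-8 + sqrt(L + C(-1)))**2 = (-8 + sqrt(5 + 1/4))**2 = (-8 + sqrt(21/4))**2 = (-8 + sqrt(21)/2)**2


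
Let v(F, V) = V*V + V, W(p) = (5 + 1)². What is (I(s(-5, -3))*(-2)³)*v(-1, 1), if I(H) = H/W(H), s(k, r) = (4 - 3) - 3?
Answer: 8/9 ≈ 0.88889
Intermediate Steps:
W(p) = 36 (W(p) = 6² = 36)
v(F, V) = V + V² (v(F, V) = V² + V = V + V²)
s(k, r) = -2 (s(k, r) = 1 - 3 = -2)
I(H) = H/36
(I(s(-5, -3))*(-2)³)*v(-1, 1) = (((1/36)*(-2))*(-2)³)*(1*(1 + 1)) = (-1/18*(-8))*(1*2) = (4/9)*2 = 8/9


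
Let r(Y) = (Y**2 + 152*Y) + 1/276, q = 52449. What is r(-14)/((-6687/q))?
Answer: 9322477573/615204 ≈ 15153.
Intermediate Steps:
r(Y) = 1/276 + Y**2 + 152*Y (r(Y) = (Y**2 + 152*Y) + 1/276 = 1/276 + Y**2 + 152*Y)
r(-14)/((-6687/q)) = (1/276 + (-14)**2 + 152*(-14))/((-6687/52449)) = (1/276 + 196 - 2128)/((-6687/52449)) = -533231/(276*((-1*2229/17483))) = -533231/(276*(-2229/17483)) = -533231/276*(-17483/2229) = 9322477573/615204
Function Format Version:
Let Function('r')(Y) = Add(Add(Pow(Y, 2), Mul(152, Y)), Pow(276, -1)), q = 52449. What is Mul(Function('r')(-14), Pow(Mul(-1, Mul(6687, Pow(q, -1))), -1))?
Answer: Rational(9322477573, 615204) ≈ 15153.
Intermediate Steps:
Function('r')(Y) = Add(Rational(1, 276), Pow(Y, 2), Mul(152, Y)) (Function('r')(Y) = Add(Add(Pow(Y, 2), Mul(152, Y)), Rational(1, 276)) = Add(Rational(1, 276), Pow(Y, 2), Mul(152, Y)))
Mul(Function('r')(-14), Pow(Mul(-1, Mul(6687, Pow(q, -1))), -1)) = Mul(Add(Rational(1, 276), Pow(-14, 2), Mul(152, -14)), Pow(Mul(-1, Mul(6687, Pow(52449, -1))), -1)) = Mul(Add(Rational(1, 276), 196, -2128), Pow(Mul(-1, Mul(6687, Rational(1, 52449))), -1)) = Mul(Rational(-533231, 276), Pow(Mul(-1, Rational(2229, 17483)), -1)) = Mul(Rational(-533231, 276), Pow(Rational(-2229, 17483), -1)) = Mul(Rational(-533231, 276), Rational(-17483, 2229)) = Rational(9322477573, 615204)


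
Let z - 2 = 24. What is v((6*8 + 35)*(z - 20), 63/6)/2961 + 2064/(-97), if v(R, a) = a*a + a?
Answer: -1161865/54708 ≈ -21.238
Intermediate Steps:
z = 26 (z = 2 + 24 = 26)
v(R, a) = a + a² (v(R, a) = a² + a = a + a²)
v((6*8 + 35)*(z - 20), 63/6)/2961 + 2064/(-97) = ((63/6)*(1 + 63/6))/2961 + 2064/(-97) = ((63*(⅙))*(1 + 63*(⅙)))*(1/2961) + 2064*(-1/97) = (21*(1 + 21/2)/2)*(1/2961) - 2064/97 = ((21/2)*(23/2))*(1/2961) - 2064/97 = (483/4)*(1/2961) - 2064/97 = 23/564 - 2064/97 = -1161865/54708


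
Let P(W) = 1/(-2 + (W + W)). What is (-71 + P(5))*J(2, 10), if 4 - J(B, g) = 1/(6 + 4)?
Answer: -22113/80 ≈ -276.41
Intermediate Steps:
P(W) = 1/(-2 + 2*W)
J(B, g) = 39/10 (J(B, g) = 4 - 1/(6 + 4) = 4 - 1/10 = 4 - 1*⅒ = 4 - ⅒ = 39/10)
(-71 + P(5))*J(2, 10) = (-71 + 1/(2*(-1 + 5)))*(39/10) = (-71 + (½)/4)*(39/10) = (-71 + (½)*(¼))*(39/10) = (-71 + ⅛)*(39/10) = -567/8*39/10 = -22113/80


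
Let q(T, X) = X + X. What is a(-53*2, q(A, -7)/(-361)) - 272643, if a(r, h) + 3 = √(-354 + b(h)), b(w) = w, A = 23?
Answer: -272646 + 2*I*√31945/19 ≈ -2.7265e+5 + 18.814*I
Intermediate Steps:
q(T, X) = 2*X
a(r, h) = -3 + √(-354 + h)
a(-53*2, q(A, -7)/(-361)) - 272643 = (-3 + √(-354 + (2*(-7))/(-361))) - 272643 = (-3 + √(-354 - 14*(-1/361))) - 272643 = (-3 + √(-354 + 14/361)) - 272643 = (-3 + √(-127780/361)) - 272643 = (-3 + 2*I*√31945/19) - 272643 = -272646 + 2*I*√31945/19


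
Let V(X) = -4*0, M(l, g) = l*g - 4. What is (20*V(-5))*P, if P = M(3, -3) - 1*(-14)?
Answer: 0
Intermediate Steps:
M(l, g) = -4 + g*l (M(l, g) = g*l - 4 = -4 + g*l)
V(X) = 0
P = 1 (P = (-4 - 3*3) - 1*(-14) = (-4 - 9) + 14 = -13 + 14 = 1)
(20*V(-5))*P = (20*0)*1 = 0*1 = 0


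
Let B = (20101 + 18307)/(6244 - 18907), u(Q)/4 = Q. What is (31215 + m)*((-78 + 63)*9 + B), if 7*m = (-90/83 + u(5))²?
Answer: -2635408563171485/610647849 ≈ -4.3158e+6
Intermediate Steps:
u(Q) = 4*Q
m = 2464900/48223 (m = (-90/83 + 4*5)²/7 = (-90*1/83 + 20)²/7 = (-90/83 + 20)²/7 = (1570/83)²/7 = (⅐)*(2464900/6889) = 2464900/48223 ≈ 51.115)
B = -38408/12663 (B = 38408/(-12663) = 38408*(-1/12663) = -38408/12663 ≈ -3.0331)
(31215 + m)*((-78 + 63)*9 + B) = (31215 + 2464900/48223)*((-78 + 63)*9 - 38408/12663) = 1507745845*(-15*9 - 38408/12663)/48223 = 1507745845*(-135 - 38408/12663)/48223 = (1507745845/48223)*(-1747913/12663) = -2635408563171485/610647849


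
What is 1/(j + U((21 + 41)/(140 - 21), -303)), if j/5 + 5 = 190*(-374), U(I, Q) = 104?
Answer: -1/355221 ≈ -2.8151e-6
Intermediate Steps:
j = -355325 (j = -25 + 5*(190*(-374)) = -25 + 5*(-71060) = -25 - 355300 = -355325)
1/(j + U((21 + 41)/(140 - 21), -303)) = 1/(-355325 + 104) = 1/(-355221) = -1/355221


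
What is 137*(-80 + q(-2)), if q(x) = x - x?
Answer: -10960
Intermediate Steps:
q(x) = 0
137*(-80 + q(-2)) = 137*(-80 + 0) = 137*(-80) = -10960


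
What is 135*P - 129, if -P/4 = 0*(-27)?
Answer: -129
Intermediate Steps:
P = 0 (P = -0*(-27) = -4*0 = 0)
135*P - 129 = 135*0 - 129 = 0 - 129 = -129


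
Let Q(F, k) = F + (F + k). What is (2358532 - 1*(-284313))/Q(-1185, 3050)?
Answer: 528569/136 ≈ 3886.5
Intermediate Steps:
Q(F, k) = k + 2*F
(2358532 - 1*(-284313))/Q(-1185, 3050) = (2358532 - 1*(-284313))/(3050 + 2*(-1185)) = (2358532 + 284313)/(3050 - 2370) = 2642845/680 = 2642845*(1/680) = 528569/136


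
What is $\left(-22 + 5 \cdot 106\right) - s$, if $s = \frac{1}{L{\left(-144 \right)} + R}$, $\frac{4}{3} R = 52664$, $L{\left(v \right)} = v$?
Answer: $\frac{19991831}{39354} \approx 508.0$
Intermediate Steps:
$R = 39498$ ($R = \frac{3}{4} \cdot 52664 = 39498$)
$s = \frac{1}{39354}$ ($s = \frac{1}{-144 + 39498} = \frac{1}{39354} \approx 2.541 \cdot 10^{-5}$)
$\left(-22 + 5 \cdot 106\right) - s = \left(-22 + 5 \cdot 106\right) - \frac{1}{39354} = \left(-22 + 530\right) - \frac{1}{39354} = 508 - \frac{1}{39354} = \frac{19991831}{39354}$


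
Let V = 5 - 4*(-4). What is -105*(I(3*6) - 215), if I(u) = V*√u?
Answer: 22575 - 6615*√2 ≈ 13220.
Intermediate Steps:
V = 21 (V = 5 + 16 = 21)
I(u) = 21*√u
-105*(I(3*6) - 215) = -105*(21*√(3*6) - 215) = -105*(21*√18 - 215) = -105*(21*(3*√2) - 215) = -105*(63*√2 - 215) = -105*(-215 + 63*√2) = 22575 - 6615*√2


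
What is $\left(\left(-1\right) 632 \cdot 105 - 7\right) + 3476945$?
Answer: $3410578$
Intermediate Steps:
$\left(\left(-1\right) 632 \cdot 105 - 7\right) + 3476945 = \left(\left(-632\right) 105 - 7\right) + 3476945 = \left(-66360 - 7\right) + 3476945 = -66367 + 3476945 = 3410578$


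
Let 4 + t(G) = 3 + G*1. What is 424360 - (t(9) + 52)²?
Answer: 420760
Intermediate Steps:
t(G) = -1 + G (t(G) = -4 + (3 + G*1) = -4 + (3 + G) = -1 + G)
424360 - (t(9) + 52)² = 424360 - ((-1 + 9) + 52)² = 424360 - (8 + 52)² = 424360 - 1*60² = 424360 - 1*3600 = 424360 - 3600 = 420760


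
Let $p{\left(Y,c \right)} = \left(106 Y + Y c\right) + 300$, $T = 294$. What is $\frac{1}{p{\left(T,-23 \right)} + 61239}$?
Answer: $\frac{1}{85941} \approx 1.1636 \cdot 10^{-5}$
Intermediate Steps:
$p{\left(Y,c \right)} = 300 + 106 Y + Y c$
$\frac{1}{p{\left(T,-23 \right)} + 61239} = \frac{1}{\left(300 + 106 \cdot 294 + 294 \left(-23\right)\right) + 61239} = \frac{1}{\left(300 + 31164 - 6762\right) + 61239} = \frac{1}{24702 + 61239} = \frac{1}{85941}$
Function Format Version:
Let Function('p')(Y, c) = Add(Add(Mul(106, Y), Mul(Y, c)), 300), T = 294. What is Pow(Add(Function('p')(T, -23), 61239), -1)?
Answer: Rational(1, 85941) ≈ 1.1636e-5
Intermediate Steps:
Function('p')(Y, c) = Add(300, Mul(106, Y), Mul(Y, c))
Pow(Add(Function('p')(T, -23), 61239), -1) = Pow(Add(Add(300, Mul(106, 294), Mul(294, -23)), 61239), -1) = Pow(Add(Add(300, 31164, -6762), 61239), -1) = Pow(Add(24702, 61239), -1) = Pow(85941, -1) = Rational(1, 85941)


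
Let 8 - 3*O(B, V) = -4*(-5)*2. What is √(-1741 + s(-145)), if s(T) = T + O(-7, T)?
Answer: I*√17070/3 ≈ 43.551*I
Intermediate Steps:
O(B, V) = -32/3 (O(B, V) = 8/3 - (-4*(-5))*2/3 = 8/3 - 20*2/3 = 8/3 - ⅓*40 = 8/3 - 40/3 = -32/3)
s(T) = -32/3 + T (s(T) = T - 32/3 = -32/3 + T)
√(-1741 + s(-145)) = √(-1741 + (-32/3 - 145)) = √(-1741 - 467/3) = √(-5690/3) = I*√17070/3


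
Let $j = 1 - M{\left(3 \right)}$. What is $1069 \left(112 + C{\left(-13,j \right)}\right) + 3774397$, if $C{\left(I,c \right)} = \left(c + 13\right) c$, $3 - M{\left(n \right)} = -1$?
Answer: $3862055$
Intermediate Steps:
$M{\left(n \right)} = 4$ ($M{\left(n \right)} = 3 - -1 = 3 + 1 = 4$)
$j = -3$ ($j = 1 - 4 = -3$)
$C{\left(I,c \right)} = c \left(13 + c\right)$ ($C{\left(I,c \right)} = \left(13 + c\right) c = c \left(13 + c\right)$)
$1069 \left(112 + C{\left(-13,j \right)}\right) + 3774397 = 1069 \left(112 - 3 \left(13 - 3\right)\right) + 3774397 = 1069 \left(112 - 30\right) + 3774397 = 1069 \cdot 82 + 3774397 = 87658 + 3774397 = 3862055$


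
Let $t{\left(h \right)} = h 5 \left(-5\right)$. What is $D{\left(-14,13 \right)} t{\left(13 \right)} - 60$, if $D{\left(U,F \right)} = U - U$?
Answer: $-60$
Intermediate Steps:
$D{\left(U,F \right)} = 0$
$t{\left(h \right)} = - 25 h$ ($t{\left(h \right)} = 5 h \left(-5\right) = - 25 h$)
$D{\left(-14,13 \right)} t{\left(13 \right)} - 60 = 0 \left(\left(-25\right) 13\right) - 60 = 0 \left(-325\right) - 60 = 0 - 60 = -60$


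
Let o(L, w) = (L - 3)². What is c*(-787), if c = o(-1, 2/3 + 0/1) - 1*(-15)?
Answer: -24397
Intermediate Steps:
o(L, w) = (-3 + L)²
c = 31 (c = (-3 - 1)² - 1*(-15) = (-4)² + 15 = 16 + 15 = 31)
c*(-787) = 31*(-787) = -24397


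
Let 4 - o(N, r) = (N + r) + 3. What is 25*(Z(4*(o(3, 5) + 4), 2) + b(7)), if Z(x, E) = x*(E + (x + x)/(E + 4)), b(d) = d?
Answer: 775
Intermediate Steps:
o(N, r) = 1 - N - r (o(N, r) = 4 - ((N + r) + 3) = 4 - (3 + N + r) = 4 + (-3 - N - r) = 1 - N - r)
Z(x, E) = x*(E + 2*x/(4 + E)) (Z(x, E) = x*(E + (2*x)/(4 + E)) = x*(E + 2*x/(4 + E)))
25*(Z(4*(o(3, 5) + 4), 2) + b(7)) = 25*((4*((1 - 1*3 - 1*5) + 4))*(2**2 + 2*(4*((1 - 1*3 - 1*5) + 4)) + 4*2)/(4 + 2) + 7) = 25*((4*((1 - 3 - 5) + 4))*(4 + 2*(4*((1 - 3 - 5) + 4)) + 8)/6 + 7) = 25*((4*(-7 + 4))*(1/6)*(4 + 2*(4*(-7 + 4)) + 8) + 7) = 25*((4*(-3))*(1/6)*(4 + 2*(4*(-3)) + 8) + 7) = 25*(-12*1/6*(4 + 2*(-12) + 8) + 7) = 25*(-12*1/6*(4 - 24 + 8) + 7) = 25*(-12*1/6*(-12) + 7) = 25*(24 + 7) = 25*31 = 775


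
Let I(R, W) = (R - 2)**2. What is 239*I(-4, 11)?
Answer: 8604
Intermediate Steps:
I(R, W) = (-2 + R)**2
239*I(-4, 11) = 239*(-2 - 4)**2 = 239*(-6)**2 = 239*36 = 8604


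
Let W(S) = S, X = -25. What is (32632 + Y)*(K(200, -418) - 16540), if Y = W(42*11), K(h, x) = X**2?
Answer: -526691010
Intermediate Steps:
K(h, x) = 625 (K(h, x) = (-25)**2 = 625)
Y = 462 (Y = 42*11 = 462)
(32632 + Y)*(K(200, -418) - 16540) = (32632 + 462)*(625 - 16540) = 33094*(-15915) = -526691010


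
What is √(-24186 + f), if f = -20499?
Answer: 3*I*√4965 ≈ 211.39*I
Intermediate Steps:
√(-24186 + f) = √(-24186 - 20499) = √(-44685) = 3*I*√4965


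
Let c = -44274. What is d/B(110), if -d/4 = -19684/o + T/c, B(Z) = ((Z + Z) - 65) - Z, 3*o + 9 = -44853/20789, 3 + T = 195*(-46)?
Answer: -6039362414546/12836914245 ≈ -470.47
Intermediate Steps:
T = -8973 (T = -3 + 195*(-46) = -3 - 8970 = -8973)
o = -77318/20789 (o = -3 + (-44853/20789)/3 = -3 + (-44853*1/20789)/3 = -3 + (⅓)*(-44853/20789) = -3 - 14951/20789 = -77318/20789 ≈ -3.7192)
B(Z) = -65 + Z (B(Z) = (2*Z - 65) - Z = (-65 + 2*Z) - Z = -65 + Z)
d = -6039362414546/285264761 (d = -4*(-19684/(-77318/20789) - 8973/(-44274)) = -4*(-19684*(-20789/77318) - 8973*(-1/44274)) = -4*(204605338/38659 + 2991/14758) = -4*3019681207273/570529522 = -6039362414546/285264761 ≈ -21171.)
d/B(110) = -6039362414546/(285264761*(-65 + 110)) = -6039362414546/285264761/45 = -6039362414546/285264761*1/45 = -6039362414546/12836914245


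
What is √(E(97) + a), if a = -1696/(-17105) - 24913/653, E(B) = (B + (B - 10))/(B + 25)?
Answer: I*√16964901764563118905/681343465 ≈ 6.0452*I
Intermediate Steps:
E(B) = (-10 + 2*B)/(25 + B) (E(B) = (B + (-10 + B))/(25 + B) = (-10 + 2*B)/(25 + B))
a = -425029377/11169565 (a = -1696*(-1/17105) - 24913*1/653 = 1696/17105 - 24913/653 = -425029377/11169565 ≈ -38.052)
√(E(97) + a) = √(2*(-5 + 97)/(25 + 97) - 425029377/11169565) = √(2*92/122 - 425029377/11169565) = √(2*(1/122)*92 - 425029377/11169565) = √(92/61 - 425029377/11169565) = √(-24899192017/681343465) = I*√16964901764563118905/681343465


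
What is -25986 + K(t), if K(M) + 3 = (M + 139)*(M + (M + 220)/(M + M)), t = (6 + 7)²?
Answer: 4464553/169 ≈ 26417.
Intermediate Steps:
t = 169 (t = 13² = 169)
K(M) = -3 + (139 + M)*(M + (220 + M)/(2*M)) (K(M) = -3 + (M + 139)*(M + (M + 220)/(M + M)) = -3 + (139 + M)*(M + (220 + M)/((2*M))) = -3 + (139 + M)*(M + (220 + M)*(1/(2*M))) = -3 + (139 + M)*(M + (220 + M)/(2*M)))
-25986 + K(t) = -25986 + (353/2 + 169² + 15290/169 + (279/2)*169) = -25986 + (353/2 + 28561 + 15290*(1/169) + 47151/2) = -25986 + (353/2 + 28561 + 15290/169 + 47151/2) = -25986 + 8856187/169 = 4464553/169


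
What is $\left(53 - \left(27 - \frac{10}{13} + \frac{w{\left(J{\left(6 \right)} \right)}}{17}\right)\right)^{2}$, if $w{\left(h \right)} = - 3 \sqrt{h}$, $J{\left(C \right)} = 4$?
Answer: $\frac{35928036}{48841} \approx 735.61$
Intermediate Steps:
$\left(53 - \left(27 - \frac{10}{13} + \frac{w{\left(J{\left(6 \right)} \right)}}{17}\right)\right)^{2} = \left(53 - \left(27 - \frac{10}{13} + \frac{\left(-3\right) \sqrt{4}}{17}\right)\right)^{2} = \left(53 - \left(27 - \frac{10}{13} + \left(-3\right) 2 \cdot \frac{1}{17}\right)\right)^{2} = \left(53 - \left(\frac{341}{13} - \frac{6}{17}\right)\right)^{2} = \left(53 - \frac{5719}{221}\right)^{2} = \left(\frac{5994}{221}\right)^{2} = \frac{35928036}{48841}$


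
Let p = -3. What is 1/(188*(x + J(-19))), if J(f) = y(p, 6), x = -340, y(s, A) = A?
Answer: -1/62792 ≈ -1.5926e-5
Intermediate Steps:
J(f) = 6
1/(188*(x + J(-19))) = 1/(188*(-340 + 6)) = 1/(188*(-334)) = 1/(-62792) = -1/62792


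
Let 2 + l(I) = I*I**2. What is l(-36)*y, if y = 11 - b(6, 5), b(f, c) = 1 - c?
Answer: -699870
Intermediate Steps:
y = 15 (y = 11 - (1 - 1*5) = 11 - (1 - 5) = 11 - 1*(-4) = 11 + 4 = 15)
l(I) = -2 + I**3 (l(I) = -2 + I*I**2 = -2 + I**3)
l(-36)*y = (-2 + (-36)**3)*15 = (-2 - 46656)*15 = -46658*15 = -699870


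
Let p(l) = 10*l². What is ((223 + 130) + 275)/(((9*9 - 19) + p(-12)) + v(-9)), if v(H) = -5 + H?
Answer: 157/372 ≈ 0.42204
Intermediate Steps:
((223 + 130) + 275)/(((9*9 - 19) + p(-12)) + v(-9)) = ((223 + 130) + 275)/(((9*9 - 19) + 10*(-12)²) + (-5 - 9)) = (353 + 275)/(((81 - 19) + 10*144) - 14) = 628/((62 + 1440) - 14) = 628/(1502 - 14) = 628/1488 = 628*(1/1488) = 157/372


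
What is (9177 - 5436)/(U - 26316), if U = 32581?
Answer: 3741/6265 ≈ 0.59713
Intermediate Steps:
(9177 - 5436)/(U - 26316) = (9177 - 5436)/(32581 - 26316) = 3741/6265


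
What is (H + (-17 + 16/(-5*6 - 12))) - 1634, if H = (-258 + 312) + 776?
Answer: -17249/21 ≈ -821.38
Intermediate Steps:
H = 830 (H = 54 + 776 = 830)
(H + (-17 + 16/(-5*6 - 12))) - 1634 = (830 + (-17 + 16/(-5*6 - 12))) - 1634 = (830 + (-17 + 16/(-30 - 12))) - 1634 = (830 + (-17 + 16/(-42))) - 1634 = (830 + (-17 + 16*(-1/42))) - 1634 = (830 + (-17 - 8/21)) - 1634 = (830 - 365/21) - 1634 = 17065/21 - 1634 = -17249/21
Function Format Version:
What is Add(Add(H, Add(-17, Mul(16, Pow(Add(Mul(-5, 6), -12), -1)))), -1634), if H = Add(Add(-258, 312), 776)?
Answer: Rational(-17249, 21) ≈ -821.38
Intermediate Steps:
H = 830 (H = Add(54, 776) = 830)
Add(Add(H, Add(-17, Mul(16, Pow(Add(Mul(-5, 6), -12), -1)))), -1634) = Add(Add(830, Add(-17, Mul(16, Pow(Add(Mul(-5, 6), -12), -1)))), -1634) = Add(Add(830, Add(-17, Mul(16, Pow(Add(-30, -12), -1)))), -1634) = Add(Add(830, Add(-17, Mul(16, Pow(-42, -1)))), -1634) = Add(Add(830, Add(-17, Mul(16, Rational(-1, 42)))), -1634) = Add(Add(830, Add(-17, Rational(-8, 21))), -1634) = Add(Add(830, Rational(-365, 21)), -1634) = Add(Rational(17065, 21), -1634) = Rational(-17249, 21)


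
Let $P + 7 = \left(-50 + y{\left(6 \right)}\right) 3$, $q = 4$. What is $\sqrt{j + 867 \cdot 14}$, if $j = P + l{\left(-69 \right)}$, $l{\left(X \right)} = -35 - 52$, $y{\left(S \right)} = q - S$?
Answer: $4 \sqrt{743} \approx 109.03$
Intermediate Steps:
$y{\left(S \right)} = 4 - S$
$P = -163$ ($P = -7 + \left(-50 + \left(4 - 6\right)\right) 3 = -7 + \left(-50 - 2\right) 3 = -7 - 156 = -163$)
$l{\left(X \right)} = -87$ ($l{\left(X \right)} = -35 - 52 = -87$)
$j = -250$ ($j = -163 - 87 = -250$)
$\sqrt{j + 867 \cdot 14} = \sqrt{-250 + 867 \cdot 14} = \sqrt{-250 + 12138} = \sqrt{11888} = 4 \sqrt{743}$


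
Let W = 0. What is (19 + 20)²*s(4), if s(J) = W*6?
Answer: 0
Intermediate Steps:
s(J) = 0 (s(J) = 0*6 = 0)
(19 + 20)²*s(4) = (19 + 20)²*0 = 39²*0 = 1521*0 = 0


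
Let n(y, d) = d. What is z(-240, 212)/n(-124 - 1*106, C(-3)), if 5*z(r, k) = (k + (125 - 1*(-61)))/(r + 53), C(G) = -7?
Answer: 398/6545 ≈ 0.060810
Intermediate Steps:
z(r, k) = (186 + k)/(5*(53 + r)) (z(r, k) = ((k + (125 - 1*(-61)))/(r + 53))/5 = ((k + (125 + 61))/(53 + r))/5 = ((k + 186)/(53 + r))/5 = ((186 + k)/(53 + r))/5 = (186 + k)/(5*(53 + r)))
z(-240, 212)/n(-124 - 1*106, C(-3)) = ((186 + 212)/(5*(53 - 240)))/(-7) = ((1/5)*398/(-187))*(-1/7) = ((1/5)*(-1/187)*398)*(-1/7) = -398/935*(-1/7) = 398/6545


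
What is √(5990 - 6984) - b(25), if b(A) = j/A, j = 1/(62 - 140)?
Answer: 1/1950 + I*√994 ≈ 0.00051282 + 31.528*I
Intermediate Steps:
j = -1/78 (j = 1/(-78) = -1/78 ≈ -0.012821)
b(A) = -1/(78*A)
√(5990 - 6984) - b(25) = √(5990 - 6984) - (-1)/(78*25) = √(-994) - (-1)/(78*25) = I*√994 - 1*(-1/1950) = I*√994 + 1/1950 = 1/1950 + I*√994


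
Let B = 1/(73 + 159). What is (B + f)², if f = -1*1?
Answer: 53361/53824 ≈ 0.99140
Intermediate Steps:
B = 1/232 ≈ 0.0043103
f = -1
(B + f)² = (1/232 - 1)² = (-231/232)² = 53361/53824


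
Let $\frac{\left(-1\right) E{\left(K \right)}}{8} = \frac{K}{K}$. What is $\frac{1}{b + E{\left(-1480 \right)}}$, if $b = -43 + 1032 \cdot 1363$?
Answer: $\frac{1}{1406565} \approx 7.1095 \cdot 10^{-7}$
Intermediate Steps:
$E{\left(K \right)} = -8$ ($E{\left(K \right)} = - 8 \frac{K}{K} = \left(-8\right) 1 = -8$)
$b = 1406573$ ($b = -43 + 1406616 = 1406573$)
$\frac{1}{b + E{\left(-1480 \right)}} = \frac{1}{1406573 - 8} = \frac{1}{1406565}$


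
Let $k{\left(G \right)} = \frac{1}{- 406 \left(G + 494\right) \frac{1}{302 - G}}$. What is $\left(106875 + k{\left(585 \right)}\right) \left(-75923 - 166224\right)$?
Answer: $- \frac{11337118902363851}{438074} \approx -2.5879 \cdot 10^{10}$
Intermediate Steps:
$k{\left(G \right)} = \frac{302 - G}{-200564 - 406 G}$ ($k{\left(G \right)} = \frac{1}{- 406 \left(494 + G\right) \frac{1}{302 - G}} = \frac{1}{\left(-200564 - 406 G\right) \frac{1}{302 - G}} = \frac{1}{\frac{1}{302 - G} \left(-200564 - 406 G\right)} = \frac{302 - G}{-200564 - 406 G}$)
$\left(106875 + k{\left(585 \right)}\right) \left(-75923 - 166224\right) = \left(106875 + \frac{-302 + 585}{406 \left(494 + 585\right)}\right) \left(-75923 - 166224\right) = \left(106875 + \frac{1}{406} \cdot \frac{1}{1079} \cdot 283\right) \left(-75923 - 166224\right) = \left(106875 + \frac{283}{438074}\right) \left(-242147\right) = \frac{46819159033}{438074} \left(-242147\right) = - \frac{11337118902363851}{438074}$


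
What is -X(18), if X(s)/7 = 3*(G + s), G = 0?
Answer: -378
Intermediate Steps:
X(s) = 21*s (X(s) = 7*(3*(0 + s)) = 7*(3*s) = 21*s)
-X(18) = -21*18 = -1*378 = -378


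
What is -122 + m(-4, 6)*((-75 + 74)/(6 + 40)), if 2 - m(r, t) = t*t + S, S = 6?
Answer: -2786/23 ≈ -121.13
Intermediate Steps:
m(r, t) = -4 - t**2 (m(r, t) = 2 - (t*t + 6) = 2 - (t**2 + 6) = 2 - (6 + t**2) = 2 + (-6 - t**2) = -4 - t**2)
-122 + m(-4, 6)*((-75 + 74)/(6 + 40)) = -122 + (-4 - 1*6**2)*((-75 + 74)/(6 + 40)) = -122 + (-4 - 1*36)*(-1/46) = -122 + (-4 - 36)*(-1*1/46) = -122 - 40*(-1/46) = -122 + 20/23 = -2786/23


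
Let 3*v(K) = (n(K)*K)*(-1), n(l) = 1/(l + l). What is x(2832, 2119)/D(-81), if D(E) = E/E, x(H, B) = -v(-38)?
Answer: ⅙ ≈ 0.16667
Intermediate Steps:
n(l) = 1/(2*l)
v(K) = -⅙ (v(K) = (((1/(2*K))*K)*(-1))/3 = ((½)*(-1))/3 = (⅓)*(-½) = -⅙)
x(H, B) = ⅙ (x(H, B) = -1*(-⅙) = ⅙)
D(E) = 1
x(2832, 2119)/D(-81) = (⅙)/1 = (⅙)*1 = ⅙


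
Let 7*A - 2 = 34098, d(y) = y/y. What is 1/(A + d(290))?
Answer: 7/34107 ≈ 0.00020524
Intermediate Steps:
d(y) = 1
A = 34100/7 (A = 2/7 + (⅐)*34098 = 2/7 + 34098/7 = 34100/7 ≈ 4871.4)
1/(A + d(290)) = 1/(34100/7 + 1) = 1/(34107/7) = 7/34107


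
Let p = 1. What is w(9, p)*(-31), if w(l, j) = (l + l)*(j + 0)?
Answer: -558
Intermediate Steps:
w(l, j) = 2*j*l (w(l, j) = (2*l)*j = 2*j*l)
w(9, p)*(-31) = (2*1*9)*(-31) = 18*(-31) = -558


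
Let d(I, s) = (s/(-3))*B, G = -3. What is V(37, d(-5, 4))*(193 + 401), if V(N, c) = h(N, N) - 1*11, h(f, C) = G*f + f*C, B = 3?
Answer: 740718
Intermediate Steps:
h(f, C) = -3*f + C*f (h(f, C) = -3*f + f*C = -3*f + C*f)
d(I, s) = -s (d(I, s) = (s/(-3))*3 = (s*(-⅓))*3 = -s/3*3 = -s)
V(N, c) = -11 + N*(-3 + N) (V(N, c) = N*(-3 + N) - 1*11 = N*(-3 + N) - 11 = -11 + N*(-3 + N))
V(37, d(-5, 4))*(193 + 401) = (-11 + 37*(-3 + 37))*(193 + 401) = (-11 + 37*34)*594 = (-11 + 1258)*594 = 1247*594 = 740718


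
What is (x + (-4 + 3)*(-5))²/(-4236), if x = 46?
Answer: -867/1412 ≈ -0.61402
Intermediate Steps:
(x + (-4 + 3)*(-5))²/(-4236) = (46 + (-4 + 3)*(-5))²/(-4236) = (46 - 1*(-5))²*(-1/4236) = (46 + 5)²*(-1/4236) = 51²*(-1/4236) = 2601*(-1/4236) = -867/1412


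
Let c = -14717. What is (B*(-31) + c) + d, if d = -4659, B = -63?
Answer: -17423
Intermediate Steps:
(B*(-31) + c) + d = (-63*(-31) - 14717) - 4659 = (1953 - 14717) - 4659 = -12764 - 4659 = -17423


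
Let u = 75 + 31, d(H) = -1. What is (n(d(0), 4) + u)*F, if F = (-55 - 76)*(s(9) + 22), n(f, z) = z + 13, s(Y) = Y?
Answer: -499503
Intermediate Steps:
u = 106
n(f, z) = 13 + z
F = -4061 (F = (-55 - 76)*(9 + 22) = -131*31 = -4061)
(n(d(0), 4) + u)*F = ((13 + 4) + 106)*(-4061) = (17 + 106)*(-4061) = 123*(-4061) = -499503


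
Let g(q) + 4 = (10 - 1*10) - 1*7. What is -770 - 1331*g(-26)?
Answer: 13871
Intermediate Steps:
g(q) = -11 (g(q) = -4 + ((10 - 1*10) - 1*7) = -4 + ((10 - 10) - 7) = -4 + (0 - 7) = -4 - 7 = -11)
-770 - 1331*g(-26) = -770 - 1331*(-11) = -770 + 14641 = 13871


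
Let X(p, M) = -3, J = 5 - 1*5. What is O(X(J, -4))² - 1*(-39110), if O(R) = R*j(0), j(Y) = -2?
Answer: 39146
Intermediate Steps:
J = 0 (J = 5 - 5 = 0)
O(R) = -2*R (O(R) = R*(-2) = -2*R)
O(X(J, -4))² - 1*(-39110) = (-2*(-3))² - 1*(-39110) = 6² + 39110 = 36 + 39110 = 39146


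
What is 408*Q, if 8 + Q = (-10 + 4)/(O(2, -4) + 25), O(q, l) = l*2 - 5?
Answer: -3468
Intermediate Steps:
O(q, l) = -5 + 2*l (O(q, l) = 2*l - 5 = -5 + 2*l)
Q = -17/2 (Q = -8 + (-10 + 4)/((-5 + 2*(-4)) + 25) = -8 - 6/((-5 - 8) + 25) = -8 - 6/(-13 + 25) = -8 - 6/12 = -8 - 6*1/12 = -8 - ½ = -17/2 ≈ -8.5000)
408*Q = 408*(-17/2) = -3468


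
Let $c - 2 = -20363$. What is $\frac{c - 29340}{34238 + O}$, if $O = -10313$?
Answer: $- \frac{16567}{7975} \approx -2.0774$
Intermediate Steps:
$c = -20361$ ($c = 2 - 20363 = -20361$)
$\frac{c - 29340}{34238 + O} = \frac{-20361 - 29340}{34238 - 10313} = - \frac{49701}{23925} = \left(-49701\right) \frac{1}{23925} = - \frac{16567}{7975}$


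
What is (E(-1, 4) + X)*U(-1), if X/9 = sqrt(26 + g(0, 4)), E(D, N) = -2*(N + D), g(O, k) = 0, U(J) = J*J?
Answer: -6 + 9*sqrt(26) ≈ 39.891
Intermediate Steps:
U(J) = J**2
E(D, N) = -2*D - 2*N (E(D, N) = -2*(D + N) = -2*D - 2*N)
X = 9*sqrt(26) (X = 9*sqrt(26 + 0) = 9*sqrt(26) ≈ 45.891)
(E(-1, 4) + X)*U(-1) = ((-2*(-1) - 2*4) + 9*sqrt(26))*(-1)**2 = ((2 - 8) + 9*sqrt(26))*1 = (-6 + 9*sqrt(26))*1 = -6 + 9*sqrt(26)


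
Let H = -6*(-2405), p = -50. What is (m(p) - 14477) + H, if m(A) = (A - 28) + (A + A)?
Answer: -225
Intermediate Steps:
H = 14430
m(A) = -28 + 3*A (m(A) = (-28 + A) + 2*A = -28 + 3*A)
(m(p) - 14477) + H = ((-28 + 3*(-50)) - 14477) + 14430 = ((-28 - 150) - 14477) + 14430 = (-178 - 14477) + 14430 = -14655 + 14430 = -225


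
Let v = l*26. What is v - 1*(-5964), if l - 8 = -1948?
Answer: -44476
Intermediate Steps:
l = -1940 (l = 8 - 1948 = -1940)
v = -50440 (v = -1940*26 = -50440)
v - 1*(-5964) = -50440 - 1*(-5964) = -50440 + 5964 = -44476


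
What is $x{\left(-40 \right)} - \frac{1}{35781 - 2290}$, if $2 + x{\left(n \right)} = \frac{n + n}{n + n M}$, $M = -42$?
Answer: $- \frac{2813285}{1373131} \approx -2.0488$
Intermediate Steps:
$x{\left(n \right)} = - \frac{84}{41}$ ($x{\left(n \right)} = -2 + \frac{n + n}{n + n \left(-42\right)} = -2 + \frac{2 n}{n - 42 n} = -2 + \frac{2 n}{\left(-41\right) n} = -2 + 2 n \left(- \frac{1}{41 n}\right) = -2 - \frac{2}{41} = - \frac{84}{41}$)
$x{\left(-40 \right)} - \frac{1}{35781 - 2290} = - \frac{84}{41} - \frac{1}{35781 - 2290} = - \frac{84}{41} - \frac{1}{33491} = - \frac{2813285}{1373131}$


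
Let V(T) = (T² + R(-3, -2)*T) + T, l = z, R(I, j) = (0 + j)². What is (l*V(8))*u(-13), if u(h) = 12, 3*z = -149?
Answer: -61984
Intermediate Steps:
R(I, j) = j²
z = -149/3 (z = (⅓)*(-149) = -149/3 ≈ -49.667)
l = -149/3 ≈ -49.667
V(T) = T² + 5*T (V(T) = (T² + (-2)²*T) + T = (T² + 4*T) + T = T² + 5*T)
(l*V(8))*u(-13) = -1192*(5 + 8)/3*12 = -1192*13/3*12 = -149/3*104*12 = -15496/3*12 = -61984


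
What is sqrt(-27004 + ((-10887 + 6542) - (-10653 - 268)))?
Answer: 2*I*sqrt(5107) ≈ 142.93*I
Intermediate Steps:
sqrt(-27004 + ((-10887 + 6542) - (-10653 - 268))) = sqrt(-27004 + (-4345 - 1*(-10921))) = sqrt(-27004 + (-4345 + 10921)) = sqrt(-27004 + 6576) = sqrt(-20428) = 2*I*sqrt(5107)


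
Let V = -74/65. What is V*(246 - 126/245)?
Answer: -635808/2275 ≈ -279.48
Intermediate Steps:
V = -74/65 (V = -74*1/65 = -74/65 ≈ -1.1385)
V*(246 - 126/245) = -74*(246 - 126/245)/65 = -74*(246 - 126*1/245)/65 = -74*(246 - 18/35)/65 = -74/65*8592/35 = -635808/2275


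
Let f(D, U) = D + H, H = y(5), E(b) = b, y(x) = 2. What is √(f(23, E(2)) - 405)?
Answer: 2*I*√95 ≈ 19.494*I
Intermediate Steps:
H = 2
f(D, U) = 2 + D (f(D, U) = D + 2 = 2 + D)
√(f(23, E(2)) - 405) = √((2 + 23) - 405) = √(25 - 405) = √(-380) = 2*I*√95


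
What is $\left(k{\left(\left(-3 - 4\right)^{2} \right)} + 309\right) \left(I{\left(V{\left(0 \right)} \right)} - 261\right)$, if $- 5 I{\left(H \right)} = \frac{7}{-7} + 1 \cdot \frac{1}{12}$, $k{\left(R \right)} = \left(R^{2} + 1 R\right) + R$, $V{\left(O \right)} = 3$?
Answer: $- \frac{3661866}{5} \approx -7.3237 \cdot 10^{5}$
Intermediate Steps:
$k{\left(R \right)} = R^{2} + 2 R$ ($k{\left(R \right)} = \left(R^{2} + R\right) + R = \left(R + R^{2}\right) + R = R^{2} + 2 R$)
$I{\left(H \right)} = \frac{11}{60}$ ($I{\left(H \right)} = - \frac{\frac{7}{-7} + 1 \cdot \frac{1}{12}}{5} = - \frac{7 \left(- \frac{1}{7}\right) + 1 \cdot \frac{1}{12}}{5} = - \frac{-1 + \frac{1}{12}}{5} = \left(- \frac{1}{5}\right) \left(- \frac{11}{12}\right) = \frac{11}{60}$)
$\left(k{\left(\left(-3 - 4\right)^{2} \right)} + 309\right) \left(I{\left(V{\left(0 \right)} \right)} - 261\right) = \left(\left(-3 - 4\right)^{2} \left(2 + \left(-3 - 4\right)^{2}\right) + 309\right) \left(\frac{11}{60} - 261\right) = \left(\left(-7\right)^{2} \left(2 + \left(-7\right)^{2}\right) + 309\right) \left(- \frac{15649}{60}\right) = \left(49 \left(2 + 49\right) + 309\right) \left(- \frac{15649}{60}\right) = \left(49 \cdot 51 + 309\right) \left(- \frac{15649}{60}\right) = \left(2499 + 309\right) \left(- \frac{15649}{60}\right) = 2808 \left(- \frac{15649}{60}\right) = - \frac{3661866}{5}$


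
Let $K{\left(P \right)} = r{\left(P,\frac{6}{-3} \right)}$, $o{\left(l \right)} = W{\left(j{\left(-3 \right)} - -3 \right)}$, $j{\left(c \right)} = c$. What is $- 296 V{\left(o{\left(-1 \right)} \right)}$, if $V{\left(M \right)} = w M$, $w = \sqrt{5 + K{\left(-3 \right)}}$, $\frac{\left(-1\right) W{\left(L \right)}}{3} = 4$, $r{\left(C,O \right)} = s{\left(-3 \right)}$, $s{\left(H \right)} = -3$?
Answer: $3552 \sqrt{2} \approx 5023.3$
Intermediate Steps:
$r{\left(C,O \right)} = -3$
$W{\left(L \right)} = -12$ ($W{\left(L \right)} = \left(-3\right) 4 = -12$)
$o{\left(l \right)} = -12$
$K{\left(P \right)} = -3$
$w = \sqrt{2}$ ($w = \sqrt{5 - 3} = \sqrt{2} \approx 1.4142$)
$V{\left(M \right)} = M \sqrt{2}$ ($V{\left(M \right)} = \sqrt{2} M = M \sqrt{2}$)
$- 296 V{\left(o{\left(-1 \right)} \right)} = - 296 \left(- 12 \sqrt{2}\right) = 3552 \sqrt{2}$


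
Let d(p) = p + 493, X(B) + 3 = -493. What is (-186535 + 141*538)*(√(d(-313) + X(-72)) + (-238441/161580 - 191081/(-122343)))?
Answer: -20945999990601/2196464660 - 221354*I*√79 ≈ -9536.2 - 1.9674e+6*I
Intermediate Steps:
X(B) = -496 (X(B) = -3 - 493 = -496)
d(p) = 493 + p
(-186535 + 141*538)*(√(d(-313) + X(-72)) + (-238441/161580 - 191081/(-122343))) = (-186535 + 141*538)*(√((493 - 313) - 496) + (-238441/161580 - 191081/(-122343))) = (-186535 + 75858)*(√(180 - 496) + (-238441*1/161580 - 191081*(-1/122343))) = -110677*(√(-316) + (-238441/161580 + 191081/122343)) = -110677*(2*I*√79 + 189253413/2196464660) = -110677*(189253413/2196464660 + 2*I*√79) = -20945999990601/2196464660 - 221354*I*√79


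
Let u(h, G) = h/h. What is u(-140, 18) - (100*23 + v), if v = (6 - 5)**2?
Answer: -2300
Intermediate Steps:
u(h, G) = 1
v = 1 (v = 1**2 = 1)
u(-140, 18) - (100*23 + v) = 1 - (100*23 + 1) = 1 - (2300 + 1) = 1 - 1*2301 = 1 - 2301 = -2300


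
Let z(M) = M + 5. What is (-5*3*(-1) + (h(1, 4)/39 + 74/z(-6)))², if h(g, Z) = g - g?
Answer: 3481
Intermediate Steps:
z(M) = 5 + M
h(g, Z) = 0
(-5*3*(-1) + (h(1, 4)/39 + 74/z(-6)))² = (-5*3*(-1) + (0/39 + 74/(5 - 6)))² = (-15*(-1) + (0*(1/39) + 74/(-1)))² = (15 + (0 + 74*(-1)))² = (15 + (0 - 74))² = (15 - 74)² = (-59)² = 3481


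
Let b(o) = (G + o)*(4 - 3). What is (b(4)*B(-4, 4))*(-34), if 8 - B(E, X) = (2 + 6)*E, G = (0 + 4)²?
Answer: -27200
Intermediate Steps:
G = 16 (G = 4² = 16)
B(E, X) = 8 - 8*E (B(E, X) = 8 - (2 + 6)*E = 8 - 8*E)
b(o) = 16 + o (b(o) = (16 + o)*(4 - 3) = (16 + o)*1 = 16 + o)
(b(4)*B(-4, 4))*(-34) = ((16 + 4)*(8 - 8*(-4)))*(-34) = (20*(8 + 32))*(-34) = (20*40)*(-34) = 800*(-34) = -27200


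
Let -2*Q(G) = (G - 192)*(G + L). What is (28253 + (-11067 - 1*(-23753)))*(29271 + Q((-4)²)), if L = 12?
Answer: 1299199165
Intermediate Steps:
Q(G) = -(-192 + G)*(12 + G)/2 (Q(G) = -(G - 192)*(G + 12)/2 = -(-192 + G)*(12 + G)/2)
(28253 + (-11067 - 1*(-23753)))*(29271 + Q((-4)²)) = (28253 + (-11067 - 1*(-23753)))*(29271 + (1152 + 90*(-4)² - ((-4)²)²/2)) = (28253 + (-11067 + 23753))*(29271 + (1152 + 90*16 - ½*16²)) = (28253 + 12686)*(29271 + (1152 + 1440 - ½*256)) = 40939*(29271 + (1152 + 1440 - 128)) = 40939*(29271 + 2464) = 40939*31735 = 1299199165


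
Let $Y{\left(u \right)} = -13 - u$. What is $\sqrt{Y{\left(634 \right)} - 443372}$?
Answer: $i \sqrt{444019} \approx 666.35 i$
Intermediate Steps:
$\sqrt{Y{\left(634 \right)} - 443372} = \sqrt{\left(-13 - 634\right) - 443372} = \sqrt{-647 - 443372} = \sqrt{-444019} = i \sqrt{444019}$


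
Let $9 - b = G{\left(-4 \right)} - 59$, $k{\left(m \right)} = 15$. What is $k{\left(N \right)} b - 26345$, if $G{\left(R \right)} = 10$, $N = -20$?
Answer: $-25475$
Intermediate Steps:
$b = 58$ ($b = 9 - \left(10 - 59\right) = 9 - -49 = 9 + 49 = 58$)
$k{\left(N \right)} b - 26345 = 15 \cdot 58 - 26345 = 870 - 26345 = -25475$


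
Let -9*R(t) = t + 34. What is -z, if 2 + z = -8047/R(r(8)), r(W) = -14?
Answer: -72383/20 ≈ -3619.1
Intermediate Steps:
R(t) = -34/9 - t/9 (R(t) = -(t + 34)/9 = -(34 + t)/9 = -34/9 - t/9)
z = 72383/20 (z = -2 - 8047/(-34/9 - 1/9*(-14)) = -2 - 8047/(-34/9 + 14/9) = -2 - 8047/(-20/9) = -2 - 8047*(-9/20) = -2 + 72423/20 = 72383/20 ≈ 3619.1)
-z = -1*72383/20 = -72383/20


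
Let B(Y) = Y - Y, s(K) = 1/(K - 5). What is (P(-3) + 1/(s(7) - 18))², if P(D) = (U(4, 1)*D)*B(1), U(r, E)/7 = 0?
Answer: 4/1225 ≈ 0.0032653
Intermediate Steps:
s(K) = 1/(-5 + K)
B(Y) = 0
U(r, E) = 0 (U(r, E) = 7*0 = 0)
P(D) = 0 (P(D) = (0*D)*0 = 0*0 = 0)
(P(-3) + 1/(s(7) - 18))² = (0 + 1/(1/(-5 + 7) - 18))² = (0 + 1/(1/2 - 18))² = (0 + 1/(½ - 18))² = (0 + 1/(-35/2))² = (0 - 2/35)² = (-2/35)² = 4/1225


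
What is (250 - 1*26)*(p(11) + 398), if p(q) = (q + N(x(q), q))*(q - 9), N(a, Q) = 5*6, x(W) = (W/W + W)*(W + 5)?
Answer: 107520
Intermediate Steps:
x(W) = (1 + W)*(5 + W)
N(a, Q) = 30
p(q) = (-9 + q)*(30 + q) (p(q) = (q + 30)*(q - 9) = (30 + q)*(-9 + q) = (-9 + q)*(30 + q))
(250 - 1*26)*(p(11) + 398) = (250 - 1*26)*((-270 + 11² + 21*11) + 398) = (250 - 26)*((-270 + 121 + 231) + 398) = 224*(82 + 398) = 224*480 = 107520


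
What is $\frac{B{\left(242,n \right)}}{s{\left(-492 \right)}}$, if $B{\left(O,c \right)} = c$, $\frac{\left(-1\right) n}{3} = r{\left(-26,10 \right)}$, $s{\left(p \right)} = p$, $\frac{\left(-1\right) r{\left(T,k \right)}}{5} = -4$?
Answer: $\frac{5}{41} \approx 0.12195$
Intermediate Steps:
$r{\left(T,k \right)} = 20$ ($r{\left(T,k \right)} = \left(-5\right) \left(-4\right) = 20$)
$n = -60$ ($n = \left(-3\right) 20 = -60$)
$\frac{B{\left(242,n \right)}}{s{\left(-492 \right)}} = - \frac{60}{-492} = \left(-60\right) \left(- \frac{1}{492}\right) = \frac{5}{41}$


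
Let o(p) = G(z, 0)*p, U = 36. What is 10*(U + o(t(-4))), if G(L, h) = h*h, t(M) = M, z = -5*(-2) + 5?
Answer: 360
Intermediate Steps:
z = 15 (z = 10 + 5 = 15)
G(L, h) = h²
o(p) = 0 (o(p) = 0²*p = 0*p = 0)
10*(U + o(t(-4))) = 10*(36 + 0) = 10*36 = 360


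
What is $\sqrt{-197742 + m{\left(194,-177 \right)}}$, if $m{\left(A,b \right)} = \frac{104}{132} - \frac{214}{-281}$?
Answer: $\frac{i \sqrt{17003410467054}}{9273} \approx 444.68 i$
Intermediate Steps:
$m{\left(A,b \right)} = \frac{14368}{9273}$ ($m{\left(A,b \right)} = 104 \cdot \frac{1}{132} - - \frac{214}{281} = \frac{26}{33} + \frac{214}{281} = \frac{14368}{9273}$)
$\sqrt{-197742 + m{\left(194,-177 \right)}} = \sqrt{-197742 + \frac{14368}{9273}} = \sqrt{- \frac{1833647198}{9273}} = \frac{i \sqrt{17003410467054}}{9273}$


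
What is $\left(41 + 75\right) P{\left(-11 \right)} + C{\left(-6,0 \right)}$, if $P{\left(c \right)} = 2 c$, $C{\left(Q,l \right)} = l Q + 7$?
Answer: $-2545$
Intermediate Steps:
$C{\left(Q,l \right)} = 7 + Q l$ ($C{\left(Q,l \right)} = Q l + 7 = 7 + Q l$)
$\left(41 + 75\right) P{\left(-11 \right)} + C{\left(-6,0 \right)} = \left(41 + 75\right) 2 \left(-11\right) + \left(7 - 0\right) = 116 \left(-22\right) + \left(7 + 0\right) = -2552 + 7 = -2545$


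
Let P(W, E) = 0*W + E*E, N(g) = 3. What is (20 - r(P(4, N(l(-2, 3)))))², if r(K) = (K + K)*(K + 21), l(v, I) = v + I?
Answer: 270400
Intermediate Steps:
l(v, I) = I + v
P(W, E) = E² (P(W, E) = 0 + E² = E²)
r(K) = 2*K*(21 + K) (r(K) = (2*K)*(21 + K) = 2*K*(21 + K))
(20 - r(P(4, N(l(-2, 3)))))² = (20 - 2*3²*(21 + 3²))² = (20 - 2*9*(21 + 9))² = (20 - 2*9*30)² = (20 - 1*540)² = (20 - 540)² = (-520)² = 270400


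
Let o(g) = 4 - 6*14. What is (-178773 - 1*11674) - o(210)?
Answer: -190367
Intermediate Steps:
o(g) = -80 (o(g) = 4 - 84 = -80)
(-178773 - 1*11674) - o(210) = (-178773 - 1*11674) - 1*(-80) = (-178773 - 11674) + 80 = -190447 + 80 = -190367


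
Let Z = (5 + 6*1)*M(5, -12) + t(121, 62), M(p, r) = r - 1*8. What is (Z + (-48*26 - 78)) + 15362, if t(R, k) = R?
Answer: 13937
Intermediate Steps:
M(p, r) = -8 + r (M(p, r) = r - 8 = -8 + r)
Z = -99 (Z = (5 + 6*1)*(-8 - 12) + 121 = (5 + 6)*(-20) + 121 = 11*(-20) + 121 = -220 + 121 = -99)
(Z + (-48*26 - 78)) + 15362 = (-99 + (-48*26 - 78)) + 15362 = (-99 + (-1248 - 78)) + 15362 = (-99 - 1326) + 15362 = -1425 + 15362 = 13937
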